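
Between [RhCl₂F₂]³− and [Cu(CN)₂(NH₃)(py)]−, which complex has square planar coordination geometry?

For [RhCl₂F₂]³−: Each chloride is −1; each fluoride is −1; balancing the −3 overall charge requires Rh(I). Rhodium is a group-9 element; Rh(I) is therefore d⁸. A 4d d⁸ ion has a large crystal-field splitting; square planar leaves the high-energy d_{x²−y²} orbital empty and maximises CFSE. → square planar.
For [Cu(CN)₂(NH₃)(py)]−: Ligand charges: each cyanide is −1; ammonia is neutral; pyridine is neutral. With an overall charge of −1 the copper centre must be in the +1 oxidation state. Group 11 minus oxidation state 1 gives a d¹⁰ configuration. A d¹⁰ ion has no crystal-field stabilisation preference between square planar and tetrahedral, so four ligands adopt the sterically favoured tetrahedral geometry. → tetrahedral.

[RhCl₂F₂]³−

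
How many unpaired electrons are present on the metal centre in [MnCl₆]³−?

Ligand charges: each chloride is −1. With an overall charge of −3 the manganese centre must be in the +3 oxidation state.
Group 7 minus oxidation state 3 gives a d⁴ configuration.
The spin state decides the count: Chloride is a weak-field ligand for a first-row metal, so the complex is high-spin.
An octahedral high-spin d⁴ ion is t₂g³e_g¹, giving 4 unpaired electrons.

4 unpaired electrons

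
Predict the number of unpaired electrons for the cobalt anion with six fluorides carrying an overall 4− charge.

Each fluoride is −1; balancing the −4 overall charge requires Co(II).
Group 9 minus oxidation state 2 gives a d⁷ configuration.
The spin state decides the count: Fluoride is a weak-field ligand for a first-row metal, so the complex is high-spin.
An octahedral high-spin d⁷ ion is t₂g⁵e_g², giving 3 unpaired electrons.

3 unpaired electrons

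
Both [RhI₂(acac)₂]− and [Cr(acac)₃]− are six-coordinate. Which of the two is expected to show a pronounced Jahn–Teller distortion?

[RhI₂(acac)₂]−: Ligand charges: each iodide is −1; each acetylacetonate is −1. With an overall charge of −1 the rhodium centre must be in the +3 oxidation state. Group 9 minus oxidation state 3 gives a d⁶ configuration. A 4d ion has a large Δₒ and is invariably low-spin. The d⁶ configuration leaves the e_g set evenly filled (or empty) — no strong Jahn–Teller driving force.
[Cr(acac)₃]−: Each acetylacetonate is −1; balancing the −1 overall charge requires Cr(II). Group 6 minus oxidation state 2 gives a d⁴ configuration. Acetylacetonate is a weak-field ligand for a first-row metal, so the complex is high-spin. The t₂g³e_g¹ (high-spin) configuration has an unevenly filled e_g set; the Jahn–Teller theorem predicts a tetragonal distortion (typically axial elongation) to lift the degeneracy.

[Cr(acac)₃]−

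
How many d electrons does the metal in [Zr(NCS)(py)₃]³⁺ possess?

d0

Each isothiocyanate is −1; pyridine is neutral; balancing the +3 overall charge requires Zr(IV).
Zr sits in group 4, so the d-electron count is 4 − 4 = 0.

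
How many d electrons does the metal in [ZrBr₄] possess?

d0

Ligand charges: each bromide is −1. With an overall charge of 0 the zirconium centre must be in the +4 oxidation state.
Zr sits in group 4, so the d-electron count is 4 − 4 = 0.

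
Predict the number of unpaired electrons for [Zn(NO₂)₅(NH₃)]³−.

Summing ligand charges against the −3 overall charge gives an oxidation state of +2 for zinc.
Group 12 minus oxidation state 2 gives a d¹⁰ configuration.
In an octahedral field the d¹⁰ configuration is t₂g⁶e_g⁴, giving 0 unpaired electrons.

0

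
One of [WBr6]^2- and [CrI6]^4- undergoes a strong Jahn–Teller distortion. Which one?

[WBr6]^2-: Ligand charges: each bromide is −1. With an overall charge of −2 the tungsten centre must be in the +4 oxidation state. Group 6 minus oxidation state 4 gives a d² configuration. The d² configuration leaves the e_g set evenly filled (or empty) — no strong Jahn–Teller driving force.
[CrI6]^4-: Ligand charges: each iodide is −1. With an overall charge of −4 the chromium centre must be in the +2 oxidation state. Cr sits in group 6, so the d-electron count is 6 − 2 = 4. Iodide is a weak-field ligand for a first-row metal, so the complex is high-spin. The t₂g³e_g¹ (high-spin) configuration has an unevenly filled e_g set; the Jahn–Teller theorem predicts a tetragonal distortion (typically axial elongation) to lift the degeneracy.

[CrI6]^4-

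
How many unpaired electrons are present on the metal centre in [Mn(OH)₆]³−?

4

Ligand charges: each hydroxide is −1. With an overall charge of −3 the manganese centre must be in the +3 oxidation state.
Group 7 minus oxidation state 3 gives a d⁴ configuration.
The spin state decides the count: Hydroxide is a weak-field ligand for a first-row metal, so the complex is high-spin.
An octahedral high-spin d⁴ ion is t₂g³e_g¹, giving 4 unpaired electrons.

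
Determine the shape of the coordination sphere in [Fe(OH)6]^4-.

Summing ligand charges against the −4 overall charge gives an oxidation state of +2 for iron.
Iron is a group-8 element; Fe(II) is therefore d⁶.
With 6 monodentate ligands the coordination number is 6.
Six donors around a single metal centre give an octahedral coordination sphere.

octahedral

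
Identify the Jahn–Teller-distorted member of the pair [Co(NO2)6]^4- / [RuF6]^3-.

[Co(NO2)6]^4-

[Co(NO2)6]^4-: Ligand charges: each nitro (N-bound nitrite) is −1. With an overall charge of −4 the cobalt centre must be in the +2 oxidation state. Group 9 minus oxidation state 2 gives a d⁷ configuration. Nitro (N-bound nitrite) is a strong-field ligand (high in the spectrochemical series) for a first-row metal, so the complex is low-spin. The t₂g⁶e_g¹ (low-spin) configuration has an unevenly filled e_g set; the Jahn–Teller theorem predicts a tetragonal distortion (typically axial elongation) to lift the degeneracy.
[RuF6]^3-: Each fluoride is −1; balancing the −3 overall charge requires Ru(III). Group 8 minus oxidation state 3 gives a d⁵ configuration. A 4d ion has a large Δₒ and is invariably low-spin. The d⁵ configuration leaves the e_g set evenly filled (or empty) — no strong Jahn–Teller driving force.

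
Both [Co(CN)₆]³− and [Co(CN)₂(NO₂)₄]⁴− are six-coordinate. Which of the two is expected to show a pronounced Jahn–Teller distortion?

[Co(CN)₆]³−: Ligand charges: each cyanide is −1. With an overall charge of −3 the cobalt centre must be in the +3 oxidation state. Cobalt is a group-9 element; Co(III) is therefore d⁶. Co(III) has an exceptionally large octahedral splitting and is low-spin with essentially every ligand except fluoride. The d⁶ configuration leaves the e_g set evenly filled (or empty) — no strong Jahn–Teller driving force.
[Co(CN)₂(NO₂)₄]⁴−: Summing ligand charges against the −4 overall charge gives an oxidation state of +2 for cobalt. Cobalt is a group-9 element; Co(II) is therefore d⁷. Cyanide and nitro (N-bound nitrite) are strong-field ligands (high in the spectrochemical series) for a first-row metal, so the complex is low-spin. The t₂g⁶e_g¹ (low-spin) configuration has an unevenly filled e_g set; the Jahn–Teller theorem predicts a tetragonal distortion (typically axial elongation) to lift the degeneracy.

[Co(CN)₂(NO₂)₄]⁴−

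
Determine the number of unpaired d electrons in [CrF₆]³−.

3 unpaired electrons

Ligand charges: each fluoride is −1. With an overall charge of −3 the chromium centre must be in the +3 oxidation state.
Chromium is a group-6 element; Cr(III) is therefore d³.
In an octahedral field the d³ configuration is t₂g³e_g⁰ (only one arrangement possible), giving 3 unpaired electrons.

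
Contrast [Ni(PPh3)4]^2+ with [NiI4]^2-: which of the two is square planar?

For [Ni(PPh3)4]^2+: Ligand charges: triphenylphosphine is neutral. With an overall charge of +2 the nickel centre must be in the +2 oxidation state. Group 10 minus oxidation state 2 gives a d⁸ configuration. Triphenylphosphine is a strong-field ligand (high in the spectrochemical series). A 3d d⁸ ion with strong-field ligands gains enough CFSE to favour square planar over tetrahedral. → square planar.
For [NiI4]^2-: Summing ligand charges against the −2 overall charge gives an oxidation state of +2 for nickel. Nickel is a group-10 element; Ni(II) is therefore d⁸. Iodide is a weak-field ligand. With weak-field ligands the CFSE gain from square planar is small, so a 3d d⁸ ion takes the sterically preferred tetrahedral geometry. → tetrahedral.

[Ni(PPh3)4]^2+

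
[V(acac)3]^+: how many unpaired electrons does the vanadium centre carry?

1

Summing ligand charges against the +1 overall charge gives an oxidation state of +4 for vanadium.
Group 5 minus oxidation state 4 gives a d¹ configuration.
Counting donor atoms: 3×acetylacetonate (bidentate) → 6 donors. Coordination number = 6.
In an octahedral field the d¹ configuration is t₂g¹e_g⁰ (only one arrangement possible), giving 1 unpaired electron.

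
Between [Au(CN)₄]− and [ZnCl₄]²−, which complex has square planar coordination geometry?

For [Au(CN)₄]−: Ligand charges: each cyanide is −1. With an overall charge of −1 the gold centre must be in the +3 oxidation state. Au sits in group 11, so the d-electron count is 11 − 3 = 8. A 5d d⁸ ion has a large crystal-field splitting; square planar leaves the high-energy d_{x²−y²} orbital empty and maximises CFSE. → square planar.
For [ZnCl₄]²−: Ligand charges: each chloride is −1. With an overall charge of −2 the zinc centre must be in the +2 oxidation state. Group 12 minus oxidation state 2 gives a d¹⁰ configuration. A d¹⁰ ion has no crystal-field stabilisation preference between square planar and tetrahedral, so four ligands adopt the sterically favoured tetrahedral geometry. → tetrahedral.

[Au(CN)₄]−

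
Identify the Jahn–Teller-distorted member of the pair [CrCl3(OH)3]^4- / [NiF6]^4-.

[CrCl3(OH)3]^4-: Ligand charges: each chloride is −1; each hydroxide is −1. With an overall charge of −4 the chromium centre must be in the +2 oxidation state. Group 6 minus oxidation state 2 gives a d⁴ configuration. Chloride and hydroxide are weak-field ligands for a first-row metal, so the complex is high-spin. The t₂g³e_g¹ (high-spin) configuration has an unevenly filled e_g set; the Jahn–Teller theorem predicts a tetragonal distortion (typically axial elongation) to lift the degeneracy.
[NiF6]^4-: Each fluoride is −1; balancing the −4 overall charge requires Ni(II). Group 10 minus oxidation state 2 gives a d⁸ configuration. The d⁸ configuration leaves the e_g set evenly filled (or empty) — no strong Jahn–Teller driving force.

[CrCl3(OH)3]^4-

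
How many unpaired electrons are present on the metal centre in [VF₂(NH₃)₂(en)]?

3 unpaired electrons

Summing ligand charges against the 0 overall charge gives an oxidation state of +2 for vanadium.
Vanadium is a group-5 element; V(II) is therefore d³.
Counting donor atoms: 2×fluoride (monodentate) → 2 donors; 2×ammonia (monodentate) → 2 donors; 1×ethylenediamine (bidentate) → 2 donors. Coordination number = 6.
In an octahedral field the d³ configuration is t₂g³e_g⁰ (only one arrangement possible), giving 3 unpaired electrons.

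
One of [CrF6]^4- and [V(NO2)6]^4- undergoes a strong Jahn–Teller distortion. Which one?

[CrF6]^4-

[CrF6]^4-: Summing ligand charges against the −4 overall charge gives an oxidation state of +2 for chromium. Group 6 minus oxidation state 2 gives a d⁴ configuration. Fluoride is a weak-field ligand for a first-row metal, so the complex is high-spin. The t₂g³e_g¹ (high-spin) configuration has an unevenly filled e_g set; the Jahn–Teller theorem predicts a tetragonal distortion (typically axial elongation) to lift the degeneracy.
[V(NO2)6]^4-: Summing ligand charges against the −4 overall charge gives an oxidation state of +2 for vanadium. V sits in group 5, so the d-electron count is 5 − 2 = 3. The d³ configuration leaves the e_g set evenly filled (or empty) — no strong Jahn–Teller driving force.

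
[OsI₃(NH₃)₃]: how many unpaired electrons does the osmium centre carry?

1 unpaired electron

Each iodide is −1; ammonia is neutral; balancing the 0 overall charge requires Os(III).
Osmium is a group-8 element; Os(III) is therefore d⁵.
The spin state decides the count: a 5d ion has a large Δₒ and is invariably low-spin.
An octahedral low-spin d⁵ ion is t₂g⁵e_g⁰, giving 1 unpaired electron.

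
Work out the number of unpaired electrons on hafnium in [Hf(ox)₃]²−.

0

Each oxalate is −2; balancing the −2 overall charge requires Hf(IV).
Group 4 minus oxidation state 4 gives a d⁰ configuration.
Counting donor atoms: 3×oxalate (bidentate) → 6 donors. Coordination number = 6.
In an octahedral field the d⁰ configuration is t₂g⁰e_g⁰, giving 0 unpaired electrons.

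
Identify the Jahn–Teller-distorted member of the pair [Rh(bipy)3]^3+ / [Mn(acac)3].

[Rh(bipy)3]^3+: Summing ligand charges against the +3 overall charge gives an oxidation state of +3 for rhodium. Rh sits in group 9, so the d-electron count is 9 − 3 = 6. A 4d ion has a large Δₒ and is invariably low-spin. The d⁶ configuration leaves the e_g set evenly filled (or empty) — no strong Jahn–Teller driving force.
[Mn(acac)3]: Ligand charges: each acetylacetonate is −1. With an overall charge of 0 the manganese centre must be in the +3 oxidation state. Group 7 minus oxidation state 3 gives a d⁴ configuration. Acetylacetonate is a weak-field ligand for a first-row metal, so the complex is high-spin. The t₂g³e_g¹ (high-spin) configuration has an unevenly filled e_g set; the Jahn–Teller theorem predicts a tetragonal distortion (typically axial elongation) to lift the degeneracy.

[Mn(acac)3]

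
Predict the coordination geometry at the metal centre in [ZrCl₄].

tetrahedral

Ligand charges: each chloride is −1. With an overall charge of 0 the zirconium centre must be in the +4 oxidation state.
Group 4 minus oxidation state 4 gives a d⁰ configuration.
With 4 monodentate ligands the coordination number is 4.
A d⁰ ion has no crystal-field stabilisation preference between square planar and tetrahedral, so four ligands adopt the sterically favoured tetrahedral geometry.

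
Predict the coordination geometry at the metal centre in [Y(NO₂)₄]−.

Ligand charges: each nitro (N-bound nitrite) is −1. With an overall charge of −1 the yttrium centre must be in the +3 oxidation state.
Group 3 minus oxidation state 3 gives a d⁰ configuration.
Coordination number: 4.
A d⁰ ion has no crystal-field stabilisation preference between square planar and tetrahedral, so four ligands adopt the sterically favoured tetrahedral geometry.

tetrahedral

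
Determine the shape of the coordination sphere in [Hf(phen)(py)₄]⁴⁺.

1,10-phenanthroline is neutral; pyridine is neutral; balancing the +4 overall charge requires Hf(IV).
Hf sits in group 4, so the d-electron count is 4 − 4 = 0.
Counting donor atoms: 1×1,10-phenanthroline (bidentate) → 2 donors; 4×pyridine (monodentate) → 4 donors. Coordination number = 6.
Six donors around a single metal centre give an octahedral coordination sphere.

octahedral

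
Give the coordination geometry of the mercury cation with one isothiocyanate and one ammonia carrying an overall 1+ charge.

Ligand charges: each isothiocyanate is −1; ammonia is neutral. With an overall charge of +1 the mercury centre must be in the +2 oxidation state.
Group 12 minus oxidation state 2 gives a d¹⁰ configuration.
Coordination number: 2.
A d¹⁰ ion with only two ligands adopts a linear arrangement (sp hybridisation; no CFSE preference).

linear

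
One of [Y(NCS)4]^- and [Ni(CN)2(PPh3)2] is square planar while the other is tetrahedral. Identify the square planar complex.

[Ni(CN)2(PPh3)2]

For [Y(NCS)4]^-: Summing ligand charges against the −1 overall charge gives an oxidation state of +3 for yttrium. Y sits in group 3, so the d-electron count is 3 − 3 = 0. A d⁰ ion has no crystal-field stabilisation preference between square planar and tetrahedral, so four ligands adopt the sterically favoured tetrahedral geometry. → tetrahedral.
For [Ni(CN)2(PPh3)2]: Each cyanide is −1; triphenylphosphine is neutral; balancing the 0 overall charge requires Ni(II). Group 10 minus oxidation state 2 gives a d⁸ configuration. Cyanide and triphenylphosphine are strong-field ligands (high in the spectrochemical series). A 3d d⁸ ion with strong-field ligands gains enough CFSE to favour square planar over tetrahedral. → square planar.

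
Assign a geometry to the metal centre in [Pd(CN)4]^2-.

Summing ligand charges against the −2 overall charge gives an oxidation state of +2 for palladium.
Palladium is a group-10 element; Pd(II) is therefore d⁸.
With 4 monodentate ligands the coordination number is 4.
A 4d d⁸ ion has a large crystal-field splitting; square planar leaves the high-energy d_{x²−y²} orbital empty and maximises CFSE.

square planar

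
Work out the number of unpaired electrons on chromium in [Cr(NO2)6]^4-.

Summing ligand charges against the −4 overall charge gives an oxidation state of +2 for chromium.
Cr sits in group 6, so the d-electron count is 6 − 2 = 4.
The spin state decides the count: Nitro (N-bound nitrite) is a strong-field ligand (high in the spectrochemical series) for a first-row metal, so the complex is low-spin.
An octahedral low-spin d⁴ ion is t₂g⁴e_g⁰, giving 2 unpaired electrons.

2 unpaired electrons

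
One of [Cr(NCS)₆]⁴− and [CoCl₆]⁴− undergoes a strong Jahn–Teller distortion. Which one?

[Cr(NCS)₆]⁴−

[Cr(NCS)₆]⁴−: Ligand charges: each isothiocyanate is −1. With an overall charge of −4 the chromium centre must be in the +2 oxidation state. Group 6 minus oxidation state 2 gives a d⁴ configuration. Isothiocyanate is a weak-field ligand for a first-row metal, so the complex is high-spin. The t₂g³e_g¹ (high-spin) configuration has an unevenly filled e_g set; the Jahn–Teller theorem predicts a tetragonal distortion (typically axial elongation) to lift the degeneracy.
[CoCl₆]⁴−: Each chloride is −1; balancing the −4 overall charge requires Co(II). Group 9 minus oxidation state 2 gives a d⁷ configuration. Chloride is a weak-field ligand for a first-row metal, so the complex is high-spin. The d⁷ configuration leaves the e_g set evenly filled (or empty) — no strong Jahn–Teller driving force.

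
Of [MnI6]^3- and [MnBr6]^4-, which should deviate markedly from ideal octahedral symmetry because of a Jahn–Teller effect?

[MnI6]^3-

[MnI6]^3-: Each iodide is −1; balancing the −3 overall charge requires Mn(III). Mn sits in group 7, so the d-electron count is 7 − 3 = 4. Iodide is a weak-field ligand for a first-row metal, so the complex is high-spin. The t₂g³e_g¹ (high-spin) configuration has an unevenly filled e_g set; the Jahn–Teller theorem predicts a tetragonal distortion (typically axial elongation) to lift the degeneracy.
[MnBr6]^4-: Each bromide is −1; balancing the −4 overall charge requires Mn(II). Group 7 minus oxidation state 2 gives a d⁵ configuration. Bromide is a weak-field ligand for a first-row metal, so the complex is high-spin. The d⁵ configuration leaves the e_g set evenly filled (or empty) — no strong Jahn–Teller driving force.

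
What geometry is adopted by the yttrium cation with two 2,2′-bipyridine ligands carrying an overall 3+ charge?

2,2′-bipyridine is neutral; balancing the +3 overall charge requires Y(III).
Y sits in group 3, so the d-electron count is 3 − 3 = 0.
Counting donor atoms: 2×2,2′-bipyridine (bidentate) → 4 donors. Coordination number = 4.
A d⁰ ion has no crystal-field stabilisation preference between square planar and tetrahedral, so four ligands adopt the sterically favoured tetrahedral geometry.

tetrahedral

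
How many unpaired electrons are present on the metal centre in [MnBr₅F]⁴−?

Summing ligand charges against the −4 overall charge gives an oxidation state of +2 for manganese.
Group 7 minus oxidation state 2 gives a d⁵ configuration.
The spin state decides the count: Bromide and fluoride are weak-field ligands for a first-row metal, so the complex is high-spin.
An octahedral high-spin d⁵ ion is t₂g³e_g², giving 5 unpaired electrons.

5 unpaired electrons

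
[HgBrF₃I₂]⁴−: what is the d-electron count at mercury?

d10

Each bromide is −1; each fluoride is −1; each iodide is −1; balancing the −4 overall charge requires Hg(II).
Group 12 minus oxidation state 2 gives a d¹⁰ configuration.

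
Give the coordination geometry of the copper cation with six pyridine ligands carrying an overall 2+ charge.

Pyridine is neutral; balancing the +2 overall charge requires Cu(II).
Cu sits in group 11, so the d-electron count is 11 − 2 = 9.
Coordination number: 6.
Six donors around a single metal centre give an octahedral coordination sphere.

octahedral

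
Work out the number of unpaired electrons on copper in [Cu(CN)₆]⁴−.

1 unpaired electron

Ligand charges: each cyanide is −1. With an overall charge of −4 the copper centre must be in the +2 oxidation state.
Copper is a group-11 element; Cu(II) is therefore d⁹.
In an octahedral field the d⁹ configuration is t₂g⁶e_g³ (only one arrangement possible), giving 1 unpaired electron.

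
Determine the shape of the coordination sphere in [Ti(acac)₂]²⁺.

Each acetylacetonate is −1; balancing the +2 overall charge requires Ti(IV).
Titanium is a group-4 element; Ti(IV) is therefore d⁰.
Counting donor atoms: 2×acetylacetonate (bidentate) → 4 donors. Coordination number = 4.
A d⁰ ion has no crystal-field stabilisation preference between square planar and tetrahedral, so four ligands adopt the sterically favoured tetrahedral geometry.

tetrahedral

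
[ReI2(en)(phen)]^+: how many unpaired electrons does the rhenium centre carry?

2

Each iodide is −1; ethylenediamine is neutral; 1,10-phenanthroline is neutral; balancing the +1 overall charge requires Re(III).
Group 7 minus oxidation state 3 gives a d⁴ configuration.
Counting donor atoms: 2×iodide (monodentate) → 2 donors; 1×ethylenediamine (bidentate) → 2 donors; 1×1,10-phenanthroline (bidentate) → 2 donors. Coordination number = 6.
The spin state decides the count: a 5d ion has a large Δₒ and is invariably low-spin.
An octahedral low-spin d⁴ ion is t₂g⁴e_g⁰, giving 2 unpaired electrons.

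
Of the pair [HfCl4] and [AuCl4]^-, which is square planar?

[AuCl4]^-

For [HfCl4]: Ligand charges: each chloride is −1. With an overall charge of 0 the hafnium centre must be in the +4 oxidation state. Group 4 minus oxidation state 4 gives a d⁰ configuration. A d⁰ ion has no crystal-field stabilisation preference between square planar and tetrahedral, so four ligands adopt the sterically favoured tetrahedral geometry. → tetrahedral.
For [AuCl4]^-: Summing ligand charges against the −1 overall charge gives an oxidation state of +3 for gold. Au sits in group 11, so the d-electron count is 11 − 3 = 8. A 5d d⁸ ion has a large crystal-field splitting; square planar leaves the high-energy d_{x²−y²} orbital empty and maximises CFSE. → square planar.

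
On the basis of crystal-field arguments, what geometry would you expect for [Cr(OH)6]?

Summing ligand charges against the 0 overall charge gives an oxidation state of +6 for chromium.
Cr sits in group 6, so the d-electron count is 6 − 6 = 0.
With 6 monodentate ligands the coordination number is 6.
Six donors around a single metal centre give an octahedral coordination sphere.

octahedral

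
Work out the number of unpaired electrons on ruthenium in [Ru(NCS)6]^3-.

1 unpaired electron

Summing ligand charges against the −3 overall charge gives an oxidation state of +3 for ruthenium.
Ru sits in group 8, so the d-electron count is 8 − 3 = 5.
The spin state decides the count: a 4d ion has a large Δₒ and is invariably low-spin.
An octahedral low-spin d⁵ ion is t₂g⁵e_g⁰, giving 1 unpaired electron.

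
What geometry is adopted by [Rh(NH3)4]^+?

square planar

Summing ligand charges against the +1 overall charge gives an oxidation state of +1 for rhodium.
Rh sits in group 9, so the d-electron count is 9 − 1 = 8.
Coordination number: 4.
A 4d d⁸ ion has a large crystal-field splitting; square planar leaves the high-energy d_{x²−y²} orbital empty and maximises CFSE.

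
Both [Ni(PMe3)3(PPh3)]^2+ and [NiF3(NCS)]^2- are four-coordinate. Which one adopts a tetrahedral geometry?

[NiF3(NCS)]^2-

For [Ni(PMe3)3(PPh3)]^2+: Summing ligand charges against the +2 overall charge gives an oxidation state of +2 for nickel. Ni sits in group 10, so the d-electron count is 10 − 2 = 8. Trimethylphosphine and triphenylphosphine are strong-field ligands (high in the spectrochemical series). A 3d d⁸ ion with strong-field ligands gains enough CFSE to favour square planar over tetrahedral. → square planar.
For [NiF3(NCS)]^2-: Each fluoride is −1; each isothiocyanate is −1; balancing the −2 overall charge requires Ni(II). Group 10 minus oxidation state 2 gives a d⁸ configuration. Fluoride and isothiocyanate are weak-field ligands. With weak-field ligands the CFSE gain from square planar is small, so a 3d d⁸ ion takes the sterically preferred tetrahedral geometry. → tetrahedral.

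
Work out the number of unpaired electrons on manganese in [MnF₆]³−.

4

Summing ligand charges against the −3 overall charge gives an oxidation state of +3 for manganese.
Manganese is a group-7 element; Mn(III) is therefore d⁴.
The spin state decides the count: Fluoride is a weak-field ligand for a first-row metal, so the complex is high-spin.
An octahedral high-spin d⁴ ion is t₂g³e_g¹, giving 4 unpaired electrons.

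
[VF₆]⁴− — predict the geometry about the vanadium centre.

Ligand charges: each fluoride is −1. With an overall charge of −4 the vanadium centre must be in the +2 oxidation state.
Group 5 minus oxidation state 2 gives a d³ configuration.
With 6 monodentate ligands the coordination number is 6.
Six donors around a single metal centre give an octahedral coordination sphere.

octahedral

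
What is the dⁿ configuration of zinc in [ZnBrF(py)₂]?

d¹⁰

Each bromide is −1; each fluoride is −1; pyridine is neutral; balancing the 0 overall charge requires Zn(II).
Group 12 minus oxidation state 2 gives a d¹⁰ configuration.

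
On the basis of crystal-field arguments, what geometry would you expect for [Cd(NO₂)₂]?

linear

Each nitro (N-bound nitrite) is −1; balancing the 0 overall charge requires Cd(II).
Cadmium is a group-12 element; Cd(II) is therefore d¹⁰.
Coordination number: 2.
A d¹⁰ ion with only two ligands adopts a linear arrangement (sp hybridisation; no CFSE preference).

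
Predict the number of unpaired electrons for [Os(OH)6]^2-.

Each hydroxide is −1; balancing the −2 overall charge requires Os(IV).
Os sits in group 8, so the d-electron count is 8 − 4 = 4.
The spin state decides the count: a 5d ion has a large Δₒ and is invariably low-spin.
An octahedral low-spin d⁴ ion is t₂g⁴e_g⁰, giving 2 unpaired electrons.

2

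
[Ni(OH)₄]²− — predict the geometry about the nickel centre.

Summing ligand charges against the −2 overall charge gives an oxidation state of +2 for nickel.
Group 10 minus oxidation state 2 gives a d⁸ configuration.
With 4 monodentate ligands the coordination number is 4.
Hydroxide is a weak-field ligand.
With weak-field ligands the CFSE gain from square planar is small, so a 3d d⁸ ion takes the sterically preferred tetrahedral geometry.

tetrahedral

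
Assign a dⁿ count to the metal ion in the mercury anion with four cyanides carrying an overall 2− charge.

d¹⁰

Summing ligand charges against the −2 overall charge gives an oxidation state of +2 for mercury.
Mercury is a group-12 element; Hg(II) is therefore d¹⁰.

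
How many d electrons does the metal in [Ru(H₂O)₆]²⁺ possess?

d⁶

Ligand charges: water is neutral. With an overall charge of +2 the ruthenium centre must be in the +2 oxidation state.
Ruthenium is a group-8 element; Ru(II) is therefore d⁶.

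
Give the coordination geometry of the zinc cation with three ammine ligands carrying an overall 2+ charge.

Ligand charges: ammonia is neutral. With an overall charge of +2 the zinc centre must be in the +2 oxidation state.
Group 12 minus oxidation state 2 gives a d¹⁰ configuration.
With 3 monodentate ligands the coordination number is 3.
Three ligands around a d¹⁰ centre minimise repulsion in a trigonal-planar arrangement.

trigonal planar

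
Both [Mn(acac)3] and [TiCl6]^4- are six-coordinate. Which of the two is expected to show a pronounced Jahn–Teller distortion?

[Mn(acac)3]

[Mn(acac)3]: Each acetylacetonate is −1; balancing the 0 overall charge requires Mn(III). Manganese is a group-7 element; Mn(III) is therefore d⁴. Acetylacetonate is a weak-field ligand for a first-row metal, so the complex is high-spin. The t₂g³e_g¹ (high-spin) configuration has an unevenly filled e_g set; the Jahn–Teller theorem predicts a tetragonal distortion (typically axial elongation) to lift the degeneracy.
[TiCl6]^4-: Each chloride is −1; balancing the −4 overall charge requires Ti(II). Group 4 minus oxidation state 2 gives a d² configuration. The d² configuration leaves the e_g set evenly filled (or empty) — no strong Jahn–Teller driving force.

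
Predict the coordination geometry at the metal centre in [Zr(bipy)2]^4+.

Summing ligand charges against the +4 overall charge gives an oxidation state of +4 for zirconium.
Zr sits in group 4, so the d-electron count is 4 − 4 = 0.
Counting donor atoms: 2×2,2′-bipyridine (bidentate) → 4 donors. Coordination number = 4.
A d⁰ ion has no crystal-field stabilisation preference between square planar and tetrahedral, so four ligands adopt the sterically favoured tetrahedral geometry.

tetrahedral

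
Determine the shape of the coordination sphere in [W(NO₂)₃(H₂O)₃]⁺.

octahedral

Ligand charges: each nitro (N-bound nitrite) is −1; water is neutral. With an overall charge of +1 the tungsten centre must be in the +4 oxidation state.
Tungsten is a group-6 element; W(IV) is therefore d².
With 6 monodentate ligands the coordination number is 6.
Six donors around a single metal centre give an octahedral coordination sphere.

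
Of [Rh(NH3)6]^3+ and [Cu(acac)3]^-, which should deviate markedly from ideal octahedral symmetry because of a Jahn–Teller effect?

[Rh(NH3)6]^3+: Ligand charges: ammonia is neutral. With an overall charge of +3 the rhodium centre must be in the +3 oxidation state. Rhodium is a group-9 element; Rh(III) is therefore d⁶. A 4d ion has a large Δₒ and is invariably low-spin. The d⁶ configuration leaves the e_g set evenly filled (or empty) — no strong Jahn–Teller driving force.
[Cu(acac)3]^-: Each acetylacetonate is −1; balancing the −1 overall charge requires Cu(II). Group 11 minus oxidation state 2 gives a d⁹ configuration. The t₂g⁶e_g³ configuration has an unevenly filled e_g set; the Jahn–Teller theorem predicts a tetragonal distortion (typically axial elongation) to lift the degeneracy.

[Cu(acac)3]^-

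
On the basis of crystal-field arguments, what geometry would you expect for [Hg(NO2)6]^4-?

Ligand charges: each nitro (N-bound nitrite) is −1. With an overall charge of −4 the mercury centre must be in the +2 oxidation state.
Hg sits in group 12, so the d-electron count is 12 − 2 = 10.
With 6 monodentate ligands the coordination number is 6.
Six donors around a single metal centre give an octahedral coordination sphere.

octahedral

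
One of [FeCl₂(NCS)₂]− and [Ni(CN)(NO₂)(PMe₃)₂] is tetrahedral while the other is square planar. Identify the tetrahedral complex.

[FeCl₂(NCS)₂]−

For [FeCl₂(NCS)₂]−: Each chloride is −1; each isothiocyanate is −1; balancing the −1 overall charge requires Fe(III). Iron is a group-8 element; Fe(III) is therefore d⁵. A high-spin d⁵ ion has zero CFSE in either geometry, so four ligands adopt the sterically favoured tetrahedral geometry. → tetrahedral.
For [Ni(CN)(NO₂)(PMe₃)₂]: Summing ligand charges against the 0 overall charge gives an oxidation state of +2 for nickel. Group 10 minus oxidation state 2 gives a d⁸ configuration. Cyanide, nitro (N-bound nitrite), and trimethylphosphine are strong-field ligands (high in the spectrochemical series). A 3d d⁸ ion with strong-field ligands gains enough CFSE to favour square planar over tetrahedral. → square planar.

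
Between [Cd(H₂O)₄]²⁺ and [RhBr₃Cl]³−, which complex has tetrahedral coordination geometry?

For [Cd(H₂O)₄]²⁺: Summing ligand charges against the +2 overall charge gives an oxidation state of +2 for cadmium. Group 12 minus oxidation state 2 gives a d¹⁰ configuration. A d¹⁰ ion has no crystal-field stabilisation preference between square planar and tetrahedral, so four ligands adopt the sterically favoured tetrahedral geometry. → tetrahedral.
For [RhBr₃Cl]³−: Ligand charges: each bromide is −1; each chloride is −1. With an overall charge of −3 the rhodium centre must be in the +1 oxidation state. Rh sits in group 9, so the d-electron count is 9 − 1 = 8. A 4d d⁸ ion has a large crystal-field splitting; square planar leaves the high-energy d_{x²−y²} orbital empty and maximises CFSE. → square planar.

[Cd(H₂O)₄]²⁺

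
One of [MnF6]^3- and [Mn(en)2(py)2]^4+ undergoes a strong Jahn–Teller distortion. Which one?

[MnF6]^3-

[MnF6]^3-: Summing ligand charges against the −3 overall charge gives an oxidation state of +3 for manganese. Manganese is a group-7 element; Mn(III) is therefore d⁴. Fluoride is a weak-field ligand for a first-row metal, so the complex is high-spin. The t₂g³e_g¹ (high-spin) configuration has an unevenly filled e_g set; the Jahn–Teller theorem predicts a tetragonal distortion (typically axial elongation) to lift the degeneracy.
[Mn(en)2(py)2]^4+: Summing ligand charges against the +4 overall charge gives an oxidation state of +4 for manganese. Manganese is a group-7 element; Mn(IV) is therefore d³. The d³ configuration leaves the e_g set evenly filled (or empty) — no strong Jahn–Teller driving force.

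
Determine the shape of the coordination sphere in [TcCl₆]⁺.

octahedral

Each chloride is −1; balancing the +1 overall charge requires Tc(VII).
Technetium is a group-7 element; Tc(VII) is therefore d⁰.
Coordination number: 6.
Six donors around a single metal centre give an octahedral coordination sphere.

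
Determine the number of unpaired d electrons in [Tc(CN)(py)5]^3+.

Summing ligand charges against the +3 overall charge gives an oxidation state of +4 for technetium.
Group 7 minus oxidation state 4 gives a d³ configuration.
In an octahedral field the d³ configuration is t₂g³e_g⁰ (only one arrangement possible), giving 3 unpaired electrons.

3 unpaired electrons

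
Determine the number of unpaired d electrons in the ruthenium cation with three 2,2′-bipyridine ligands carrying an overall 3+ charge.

1

Summing ligand charges against the +3 overall charge gives an oxidation state of +3 for ruthenium.
Ru sits in group 8, so the d-electron count is 8 − 3 = 5.
Counting donor atoms: 3×2,2′-bipyridine (bidentate) → 6 donors. Coordination number = 6.
The spin state decides the count: a 4d ion has a large Δₒ and is invariably low-spin.
An octahedral low-spin d⁵ ion is t₂g⁵e_g⁰, giving 1 unpaired electron.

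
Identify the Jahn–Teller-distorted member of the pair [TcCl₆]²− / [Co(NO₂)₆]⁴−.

[TcCl₆]²−: Ligand charges: each chloride is −1. With an overall charge of −2 the technetium centre must be in the +4 oxidation state. Group 7 minus oxidation state 4 gives a d³ configuration. The d³ configuration leaves the e_g set evenly filled (or empty) — no strong Jahn–Teller driving force.
[Co(NO₂)₆]⁴−: Ligand charges: each nitro (N-bound nitrite) is −1. With an overall charge of −4 the cobalt centre must be in the +2 oxidation state. Cobalt is a group-9 element; Co(II) is therefore d⁷. Nitro (N-bound nitrite) is a strong-field ligand (high in the spectrochemical series) for a first-row metal, so the complex is low-spin. The t₂g⁶e_g¹ (low-spin) configuration has an unevenly filled e_g set; the Jahn–Teller theorem predicts a tetragonal distortion (typically axial elongation) to lift the degeneracy.

[Co(NO₂)₆]⁴−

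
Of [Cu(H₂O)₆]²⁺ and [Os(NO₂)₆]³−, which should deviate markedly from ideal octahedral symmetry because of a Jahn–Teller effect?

[Cu(H₂O)₆]²⁺: Ligand charges: water is neutral. With an overall charge of +2 the copper centre must be in the +2 oxidation state. Cu sits in group 11, so the d-electron count is 11 − 2 = 9. The t₂g⁶e_g³ configuration has an unevenly filled e_g set; the Jahn–Teller theorem predicts a tetragonal distortion (typically axial elongation) to lift the degeneracy.
[Os(NO₂)₆]³−: Each nitro (N-bound nitrite) is −1; balancing the −3 overall charge requires Os(III). Os sits in group 8, so the d-electron count is 8 − 3 = 5. A 5d ion has a large Δₒ and is invariably low-spin. The d⁵ configuration leaves the e_g set evenly filled (or empty) — no strong Jahn–Teller driving force.

[Cu(H₂O)₆]²⁺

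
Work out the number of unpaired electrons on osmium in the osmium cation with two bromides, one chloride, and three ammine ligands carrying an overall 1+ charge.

Ligand charges: each bromide is −1; each chloride is −1; ammonia is neutral. With an overall charge of +1 the osmium centre must be in the +4 oxidation state.
Os sits in group 8, so the d-electron count is 8 − 4 = 4.
The spin state decides the count: a 5d ion has a large Δₒ and is invariably low-spin.
An octahedral low-spin d⁴ ion is t₂g⁴e_g⁰, giving 2 unpaired electrons.

2 unpaired electrons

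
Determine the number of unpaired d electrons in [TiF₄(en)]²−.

2

Summing ligand charges against the −2 overall charge gives an oxidation state of +2 for titanium.
Titanium is a group-4 element; Ti(II) is therefore d².
Counting donor atoms: 4×fluoride (monodentate) → 4 donors; 1×ethylenediamine (bidentate) → 2 donors. Coordination number = 6.
In an octahedral field the d² configuration is t₂g²e_g⁰ (only one arrangement possible), giving 2 unpaired electrons.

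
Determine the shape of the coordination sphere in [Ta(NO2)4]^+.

Each nitro (N-bound nitrite) is −1; balancing the +1 overall charge requires Ta(V).
Group 5 minus oxidation state 5 gives a d⁰ configuration.
Coordination number: 4.
A d⁰ ion has no crystal-field stabilisation preference between square planar and tetrahedral, so four ligands adopt the sterically favoured tetrahedral geometry.

tetrahedral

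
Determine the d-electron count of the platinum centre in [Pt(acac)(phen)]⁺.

d8

Summing ligand charges against the +1 overall charge gives an oxidation state of +2 for platinum.
Platinum is a group-10 element; Pt(II) is therefore d⁸.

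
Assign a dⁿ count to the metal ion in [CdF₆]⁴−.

d¹⁰

Ligand charges: each fluoride is −1. With an overall charge of −4 the cadmium centre must be in the +2 oxidation state.
Group 12 minus oxidation state 2 gives a d¹⁰ configuration.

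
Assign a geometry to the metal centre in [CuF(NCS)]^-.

Each fluoride is −1; each isothiocyanate is −1; balancing the −1 overall charge requires Cu(I).
Group 11 minus oxidation state 1 gives a d¹⁰ configuration.
With 2 monodentate ligands the coordination number is 2.
A d¹⁰ ion with only two ligands adopts a linear arrangement (sp hybridisation; no CFSE preference).

linear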